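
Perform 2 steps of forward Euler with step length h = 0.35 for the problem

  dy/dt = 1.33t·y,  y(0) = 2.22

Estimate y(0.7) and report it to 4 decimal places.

2.5817

Euler: y_{n+1} = y_n + h·f(t_n, y_n).
t=0.000000, y=2.220000: f=0.000000 → y ← 2.220000 + 0.35·0.000000 = 2.220000
t=0.350000, y=2.220000: f=1.033410 → y ← 2.220000 + 0.35·1.033410 = 2.581694
y(0.7) ≈ 2.5817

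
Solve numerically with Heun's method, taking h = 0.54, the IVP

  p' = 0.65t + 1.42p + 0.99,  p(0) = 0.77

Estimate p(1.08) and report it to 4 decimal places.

6.0860

Heun: k1 = f(t_n, p_n); k2 = f(t_n + h, p_n + h·k1); p_{n+1} = p_n + (h/2)·(k1 + k2).
t=0.000000, p=0.770000:
  k1 = f(0.000000, 0.770000) = 2.083400
  k2 = f(0.540000, 1.895036) = 4.031951
  p ← 0.770000 + (0.54/2)·(2.083400 + 4.031951) = 2.421145
t=0.540000, p=2.421145:
  k1 = f(0.540000, 2.421145) = 4.779026
  k2 = f(1.080000, 5.001819) = 8.794582
  p ← 2.421145 + (0.54/2)·(4.779026 + 8.794582) = 6.086019
p(1.08) ≈ 6.0860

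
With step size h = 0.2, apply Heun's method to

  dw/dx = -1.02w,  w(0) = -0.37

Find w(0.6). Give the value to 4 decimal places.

-0.2016

Heun: k1 = f(x_n, w_n); k2 = f(x_n + h, w_n + h·k1); w_{n+1} = w_n + (h/2)·(k1 + k2).
x=0.000000, w=-0.370000:
  k1 = f(0.000000, -0.370000) = 0.377400
  k2 = f(0.200000, -0.294520) = 0.300410
  w ← -0.370000 + (0.2/2)·(0.377400 + 0.300410) = -0.302219
x=0.200000, w=-0.302219:
  k1 = f(0.200000, -0.302219) = 0.308263
  k2 = f(0.400000, -0.240566) = 0.245378
  w ← -0.302219 + (0.2/2)·(0.308263 + 0.245378) = -0.246855
x=0.400000, w=-0.246855:
  k1 = f(0.400000, -0.246855) = 0.251792
  k2 = f(0.600000, -0.196496) = 0.200426
  w ← -0.246855 + (0.2/2)·(0.251792 + 0.200426) = -0.201633
w(0.6) ≈ -0.2016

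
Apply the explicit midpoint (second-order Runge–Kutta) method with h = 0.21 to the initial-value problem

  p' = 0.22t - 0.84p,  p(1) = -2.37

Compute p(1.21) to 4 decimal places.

Midpoint: k1 = f(t_n, p_n); k2 = f(t_n + h/2, p_n + (h/2)·k1); p_{n+1} = p_n + h·k2.
t=1.000000, p=-2.370000:
  k1 = f(1.000000, -2.370000) = 2.210800
  k2 = f(1.105000, -2.137866) = 2.038907
  p ← -2.370000 + 0.21·2.038907 = -1.941829
p(1.21) ≈ -1.9418

-1.9418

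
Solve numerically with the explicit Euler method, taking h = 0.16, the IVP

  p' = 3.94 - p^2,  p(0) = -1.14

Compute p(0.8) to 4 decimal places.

1.5062

Euler: p_{n+1} = p_n + h·f(t_n, p_n).
t=0.000000, p=-1.140000: f=2.640400 → p ← -1.140000 + 0.16·2.640400 = -0.717536
t=0.160000, p=-0.717536: f=3.425142 → p ← -0.717536 + 0.16·3.425142 = -0.169513
t=0.320000, p=-0.169513: f=3.911265 → p ← -0.169513 + 0.16·3.911265 = 0.456289
t=0.480000, p=0.456289: f=3.731800 → p ← 0.456289 + 0.16·3.731800 = 1.053377
t=0.640000, p=1.053377: f=2.830396 → p ← 1.053377 + 0.16·2.830396 = 1.506241
p(0.8) ≈ 1.5062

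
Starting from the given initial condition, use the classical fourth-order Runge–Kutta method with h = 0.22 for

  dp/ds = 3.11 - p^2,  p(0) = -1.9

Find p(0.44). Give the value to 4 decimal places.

RK4: k1 = f(s_n, p_n); k2 = f(s_n + h/2, p_n + (h/2)·k1); k3 = f(s_n + h/2, p_n + (h/2)·k2); k4 = f(s_n + h, p_n + h·k3); p_{n+1} = p_n + (h/6)·(k1 + 2k2 + 2k3 + k4).
s=0.000000, p=-1.900000:
  k1 = f(0.000000, -1.900000) = -0.500000
  k2 = f(0.110000, -1.955000) = -0.712025
  k3 = f(0.110000, -1.978323) = -0.803761
  k4 = f(0.220000, -2.076827) = -1.203212
  p ← -1.900000 + (0.22/6)·(k1 + 2k2 + 2k3 + k4) = -2.073609
s=0.220000, p=-2.073609:
  k1 = f(0.220000, -2.073609) = -1.189853
  k2 = f(0.330000, -2.204493) = -1.749788
  k3 = f(0.330000, -2.266085) = -2.025143
  k4 = f(0.440000, -2.519140) = -3.236067
  p ← -2.073609 + (0.22/6)·(k1 + 2k2 + 2k3 + k4) = -2.512721
p(0.44) ≈ -2.5127

-2.5127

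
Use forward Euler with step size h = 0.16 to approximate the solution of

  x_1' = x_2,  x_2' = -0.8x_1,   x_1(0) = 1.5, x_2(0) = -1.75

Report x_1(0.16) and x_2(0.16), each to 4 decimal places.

Euler on (x_1,x_2): x_1_{n+1} = x_1_n + h·x_1', x_2_{n+1} = x_2_n + h·x_2'.
0.000000: (1.500000, -1.750000); f=(-1.750000, -1.200000) → (1.220000, -1.942000)
(x_1(0.16), x_2(0.16)) ≈ (1.2200, -1.9420)

1.2200, -1.9420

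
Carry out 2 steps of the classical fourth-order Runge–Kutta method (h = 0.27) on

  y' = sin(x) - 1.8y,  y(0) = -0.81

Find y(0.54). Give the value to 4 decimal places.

-0.2014

RK4: k1 = f(x_n, y_n); k2 = f(x_n + h/2, y_n + (h/2)·k1); k3 = f(x_n + h/2, y_n + (h/2)·k2); k4 = f(x_n + h, y_n + h·k3); y_{n+1} = y_n + (h/6)·(k1 + 2k2 + 2k3 + k4).
x=0.000000, y=-0.810000:
  k1 = f(0.000000, -0.810000) = 1.458000
  k2 = f(0.135000, -0.613170) = 1.238296
  k3 = f(0.135000, -0.642830) = 1.291684
  k4 = f(0.270000, -0.461245) = 1.096973
  y ← -0.810000 + (0.27/6)·(k1 + 2k2 + 2k3 + k4) = -0.467328
x=0.270000, y=-0.467328:
  k1 = f(0.270000, -0.467328) = 1.107922
  k2 = f(0.405000, -0.317759) = 0.965984
  k3 = f(0.405000, -0.336920) = 1.000475
  k4 = f(0.540000, -0.197200) = 0.869095
  y ← -0.467328 + (0.27/6)·(k1 + 2k2 + 2k3 + k4) = -0.201381
y(0.54) ≈ -0.2014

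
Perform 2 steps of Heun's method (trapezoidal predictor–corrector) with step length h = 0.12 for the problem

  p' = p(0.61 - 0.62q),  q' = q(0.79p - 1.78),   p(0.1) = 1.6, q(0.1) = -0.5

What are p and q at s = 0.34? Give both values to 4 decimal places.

Heun on (p,q): k1 = f(s_n, state_n); k2 = f(s_n + h, state_n + h·k1); state_{n+1} = state_n + (h/2)·(k1 + k2).
0.100000: (1.600000, -0.500000)
  k1 = (1.472000, 0.258000)
  predictor → (1.776640, -0.469040)
  k2 = (1.600406, 0.176572)
  → (1.784344, -0.473926)
0.220000: (1.784344, -0.473926)
  k1 = (1.612751, 0.175527)
  predictor → (1.977874, -0.452862)
  k2 = (1.761841, 0.098488)
  → (1.986820, -0.457485)
(p(0.34), q(0.34)) ≈ (1.9868, -0.4575)

1.9868, -0.4575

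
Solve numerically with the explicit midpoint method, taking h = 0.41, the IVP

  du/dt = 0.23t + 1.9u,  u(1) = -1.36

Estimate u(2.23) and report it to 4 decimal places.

-10.9465

Midpoint: k1 = f(t_n, u_n); k2 = f(t_n + h/2, u_n + (h/2)·k1); u_{n+1} = u_n + h·k2.
t=1.000000, u=-1.360000:
  k1 = f(1.000000, -1.360000) = -2.354000
  k2 = f(1.205000, -1.842570) = -3.223733
  u ← -1.360000 + 0.41·(-3.223733) = -2.681731
t=1.410000, u=-2.681731:
  k1 = f(1.410000, -2.681731) = -4.770988
  k2 = f(1.615000, -3.659783) = -6.582138
  u ← -2.681731 + 0.41·(-6.582138) = -5.380407
t=1.820000, u=-5.380407:
  k1 = f(1.820000, -5.380407) = -9.804173
  k2 = f(2.025000, -7.390263) = -13.575749
  u ← -5.380407 + 0.41·(-13.575749) = -10.946464
u(2.23) ≈ -10.9465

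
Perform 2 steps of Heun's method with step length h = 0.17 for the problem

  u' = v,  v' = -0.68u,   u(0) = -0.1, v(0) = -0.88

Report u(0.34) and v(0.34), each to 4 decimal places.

Heun on (u,v): k1 = f(x_n, state_n); k2 = f(x_n + h, state_n + h·k1); state_{n+1} = state_n + (h/2)·(k1 + k2).
0.000000: (-0.100000, -0.880000)
  k1 = (-0.880000, 0.068000)
  predictor → (-0.249600, -0.868440)
  k2 = (-0.868440, 0.169728)
  → (-0.248617, -0.859793)
0.170000: (-0.248617, -0.859793)
  k1 = (-0.859793, 0.169060)
  predictor → (-0.394782, -0.831053)
  k2 = (-0.831053, 0.268452)
  → (-0.392339, -0.822605)
(u(0.34), v(0.34)) ≈ (-0.3923, -0.8226)

-0.3923, -0.8226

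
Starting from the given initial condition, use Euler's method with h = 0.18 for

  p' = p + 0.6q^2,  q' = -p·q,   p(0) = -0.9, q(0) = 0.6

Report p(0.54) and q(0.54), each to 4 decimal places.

-1.2890, 0.9972

Euler on (p,q): p_{n+1} = p_n + h·p', q_{n+1} = q_n + h·q'.
0.000000: (-0.900000, 0.600000); f=(-0.684000, 0.540000) → (-1.023120, 0.697200)
0.180000: (-1.023120, 0.697200); f=(-0.731467, 0.713319) → (-1.154784, 0.825597)
0.360000: (-1.154784, 0.825597); f=(-0.745817, 0.953387) → (-1.289031, 0.997207)
(p(0.54), q(0.54)) ≈ (-1.2890, 0.9972)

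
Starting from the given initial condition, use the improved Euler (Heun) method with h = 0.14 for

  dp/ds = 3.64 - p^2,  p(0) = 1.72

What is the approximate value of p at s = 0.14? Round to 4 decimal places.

1.7918

Heun: k1 = f(s_n, p_n); k2 = f(s_n + h, p_n + h·k1); p_{n+1} = p_n + (h/2)·(k1 + k2).
s=0.000000, p=1.720000:
  k1 = f(0.000000, 1.720000) = 0.681600
  k2 = f(0.140000, 1.815424) = 0.344236
  p ← 1.720000 + (0.14/2)·(0.681600 + 0.344236) = 1.791808
p(0.14) ≈ 1.7918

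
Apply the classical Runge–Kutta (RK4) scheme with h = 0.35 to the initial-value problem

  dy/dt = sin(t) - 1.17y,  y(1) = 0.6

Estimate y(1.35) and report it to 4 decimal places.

0.6633

RK4: k1 = f(t_n, y_n); k2 = f(t_n + h/2, y_n + (h/2)·k1); k3 = f(t_n + h/2, y_n + (h/2)·k2); k4 = f(t_n + h, y_n + h·k3); y_{n+1} = y_n + (h/6)·(k1 + 2k2 + 2k3 + k4).
t=1.000000, y=0.600000:
  k1 = f(1.000000, 0.600000) = 0.139471
  k2 = f(1.175000, 0.624407) = 0.192133
  k3 = f(1.175000, 0.633623) = 0.181351
  k4 = f(1.350000, 0.663473) = 0.199460
  y ← 0.600000 + (0.35/6)·(k1 + 2k2 + 2k3 + k4) = 0.663344
y(1.35) ≈ 0.6633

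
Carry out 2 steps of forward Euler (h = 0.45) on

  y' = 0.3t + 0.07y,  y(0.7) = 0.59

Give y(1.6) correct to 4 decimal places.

0.8805

Euler: y_{n+1} = y_n + h·f(t_n, y_n).
t=0.700000, y=0.590000: f=0.251300 → y ← 0.590000 + 0.45·0.251300 = 0.703085
t=1.150000, y=0.703085: f=0.394216 → y ← 0.703085 + 0.45·0.394216 = 0.880482
y(1.6) ≈ 0.8805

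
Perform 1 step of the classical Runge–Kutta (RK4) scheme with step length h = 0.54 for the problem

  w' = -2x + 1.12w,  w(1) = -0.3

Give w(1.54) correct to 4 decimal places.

-2.3907

RK4: k1 = f(x_n, w_n); k2 = f(x_n + h/2, w_n + (h/2)·k1); k3 = f(x_n + h/2, w_n + (h/2)·k2); k4 = f(x_n + h, w_n + h·k3); w_{n+1} = w_n + (h/6)·(k1 + 2k2 + 2k3 + k4).
x=1.000000, w=-0.300000:
  k1 = f(1.000000, -0.300000) = -2.336000
  k2 = f(1.270000, -0.930720) = -3.582406
  k3 = f(1.270000, -1.267250) = -3.959320
  k4 = f(1.540000, -2.438033) = -5.810597
  w ← -0.300000 + (0.54/6)·(k1 + 2k2 + 2k3 + k4) = -2.390704
w(1.54) ≈ -2.3907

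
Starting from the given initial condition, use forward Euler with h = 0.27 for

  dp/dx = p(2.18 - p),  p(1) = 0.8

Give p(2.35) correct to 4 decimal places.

2.0588

Euler: p_{n+1} = p_n + h·f(x_n, p_n).
x=1.000000, p=0.800000: f=1.104000 → p ← 0.800000 + 0.27·1.104000 = 1.098080
x=1.270000, p=1.098080: f=1.188035 → p ← 1.098080 + 0.27·1.188035 = 1.418849
x=1.540000, p=1.418849: f=1.079958 → p ← 1.418849 + 0.27·1.079958 = 1.710438
x=1.810000, p=1.710438: f=0.803157 → p ← 1.710438 + 0.27·0.803157 = 1.927290
x=2.080000, p=1.927290: f=0.487045 → p ← 1.927290 + 0.27·0.487045 = 2.058792
p(2.35) ≈ 2.0588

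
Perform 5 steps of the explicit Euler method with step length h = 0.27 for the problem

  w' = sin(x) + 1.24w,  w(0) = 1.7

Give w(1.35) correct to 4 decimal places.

8.1210

Euler: w_{n+1} = w_n + h·f(x_n, w_n).
x=0.000000, w=1.700000: f=2.108000 → w ← 1.700000 + 0.27·2.108000 = 2.269160
x=0.270000, w=2.269160: f=3.080490 → w ← 2.269160 + 0.27·3.080490 = 3.100892
x=0.540000, w=3.100892: f=4.359242 → w ← 3.100892 + 0.27·4.359242 = 4.277888
x=0.810000, w=4.277888: f=6.028868 → w ← 4.277888 + 0.27·6.028868 = 5.905682
x=1.080000, w=5.905682: f=8.205004 → w ← 5.905682 + 0.27·8.205004 = 8.121033
w(1.35) ≈ 8.1210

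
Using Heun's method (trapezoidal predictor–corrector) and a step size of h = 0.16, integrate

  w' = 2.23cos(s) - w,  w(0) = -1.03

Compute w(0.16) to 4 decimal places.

Heun: k1 = f(s_n, w_n); k2 = f(s_n + h, w_n + h·k1); w_{n+1} = w_n + (h/2)·(k1 + k2).
s=0.000000, w=-1.030000:
  k1 = f(0.000000, -1.030000) = 3.260000
  k2 = f(0.160000, -0.508400) = 2.709917
  w ← -1.030000 + (0.16/2)·(3.260000 + 2.709917) = -0.552407
w(0.16) ≈ -0.5524

-0.5524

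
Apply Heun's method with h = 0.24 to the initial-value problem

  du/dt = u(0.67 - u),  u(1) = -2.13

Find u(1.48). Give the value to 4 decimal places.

Heun: k1 = f(t_n, u_n); k2 = f(t_n + h, u_n + h·k1); u_{n+1} = u_n + (h/2)·(k1 + k2).
t=1.000000, u=-2.130000:
  k1 = f(1.000000, -2.130000) = -5.964000
  k2 = f(1.240000, -3.561360) = -15.069396
  u ← -2.130000 + (0.24/2)·(-5.964000 + (-15.069396)) = -4.654008
t=1.240000, u=-4.654008:
  k1 = f(1.240000, -4.654008) = -24.777971
  k2 = f(1.480000, -10.600721) = -119.477762
  u ← -4.654008 + (0.24/2)·(-24.777971 + (-119.477762)) = -21.964695
u(1.48) ≈ -21.9647

-21.9647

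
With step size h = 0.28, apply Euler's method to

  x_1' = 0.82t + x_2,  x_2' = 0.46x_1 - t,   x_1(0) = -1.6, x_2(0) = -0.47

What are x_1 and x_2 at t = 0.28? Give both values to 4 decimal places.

Euler on (x_1,x_2): x_1_{n+1} = x_1_n + h·x_1', x_2_{n+1} = x_2_n + h·x_2'.
0.000000: (-1.600000, -0.470000); f=(-0.470000, -0.736000) → (-1.731600, -0.676080)
(x_1(0.28), x_2(0.28)) ≈ (-1.7316, -0.6761)

-1.7316, -0.6761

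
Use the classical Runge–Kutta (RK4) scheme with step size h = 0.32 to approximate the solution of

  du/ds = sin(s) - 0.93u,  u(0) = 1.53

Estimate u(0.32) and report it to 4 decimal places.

RK4: k1 = f(s_n, u_n); k2 = f(s_n + h/2, u_n + (h/2)·k1); k3 = f(s_n + h/2, u_n + (h/2)·k2); k4 = f(s_n + h, u_n + h·k3); u_{n+1} = u_n + (h/6)·(k1 + 2k2 + 2k3 + k4).
s=0.000000, u=1.530000:
  k1 = f(0.000000, 1.530000) = -1.422900
  k2 = f(0.160000, 1.302336) = -1.051854
  k3 = f(0.160000, 1.361703) = -1.107066
  k4 = f(0.320000, 1.175739) = -0.778871
  u ← 1.530000 + (0.32/6)·(k1 + 2k2 + 2k3 + k4) = 1.182287
u(0.32) ≈ 1.1823

1.1823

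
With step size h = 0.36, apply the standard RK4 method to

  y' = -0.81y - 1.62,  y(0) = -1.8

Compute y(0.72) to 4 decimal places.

RK4: k1 = f(x_n, y_n); k2 = f(x_n + h/2, y_n + (h/2)·k1); k3 = f(x_n + h/2, y_n + (h/2)·k2); k4 = f(x_n + h, y_n + h·k3); y_{n+1} = y_n + (h/6)·(k1 + 2k2 + 2k3 + k4).
x=0.000000, y=-1.800000:
  k1 = f(0.000000, -1.800000) = -0.162000
  k2 = f(0.180000, -1.829160) = -0.138380
  k3 = f(0.180000, -1.824908) = -0.141824
  k4 = f(0.360000, -1.851057) = -0.120644
  y ← -1.800000 + (0.36/6)·(k1 + 2k2 + 2k3 + k4) = -1.850583
x=0.360000, y=-1.850583:
  k1 = f(0.360000, -1.850583) = -0.121028
  k2 = f(0.540000, -1.872368) = -0.103382
  k3 = f(0.540000, -1.869192) = -0.105955
  k4 = f(0.720000, -1.888727) = -0.090131
  y ← -1.850583 + (0.36/6)·(k1 + 2k2 + 2k3 + k4) = -1.888373
y(0.72) ≈ -1.8884

-1.8884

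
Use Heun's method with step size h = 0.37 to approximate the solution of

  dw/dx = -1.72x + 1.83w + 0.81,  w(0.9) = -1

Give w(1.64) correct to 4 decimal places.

-5.3537

Heun: k1 = f(x_n, w_n); k2 = f(x_n + h, w_n + h·k1); w_{n+1} = w_n + (h/2)·(k1 + k2).
x=0.900000, w=-1.000000:
  k1 = f(0.900000, -1.000000) = -2.568000
  k2 = f(1.270000, -1.950160) = -4.943193
  w ← -1.000000 + (0.37/2)·(-2.568000 + (-4.943193)) = -2.389571
x=1.270000, w=-2.389571:
  k1 = f(1.270000, -2.389571) = -5.747314
  k2 = f(1.640000, -4.516077) = -10.275221
  w ← -2.389571 + (0.37/2)·(-5.747314 + (-10.275221)) = -5.353740
w(1.64) ≈ -5.3537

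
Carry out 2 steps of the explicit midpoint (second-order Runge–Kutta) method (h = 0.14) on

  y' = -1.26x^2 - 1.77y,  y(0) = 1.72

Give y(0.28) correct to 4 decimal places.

Midpoint: k1 = f(x_n, y_n); k2 = f(x_n + h/2, y_n + (h/2)·k1); y_{n+1} = y_n + h·k2.
x=0.000000, y=1.720000:
  k1 = f(0.000000, 1.720000) = -3.044400
  k2 = f(0.070000, 1.506892) = -2.673373
  y ← 1.720000 + 0.14·(-2.673373) = 1.345728
x=0.140000, y=1.345728:
  k1 = f(0.140000, 1.345728) = -2.406634
  k2 = f(0.210000, 1.177263) = -2.139322
  y ← 1.345728 + 0.14·(-2.139322) = 1.046223
y(0.28) ≈ 1.0462

1.0462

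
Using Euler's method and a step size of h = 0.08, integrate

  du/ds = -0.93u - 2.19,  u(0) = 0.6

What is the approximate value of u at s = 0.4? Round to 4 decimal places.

Euler: u_{n+1} = u_n + h·f(s_n, u_n).
s=0.000000, u=0.600000: f=-2.748000 → u ← 0.600000 + 0.08·(-2.748000) = 0.380160
s=0.080000, u=0.380160: f=-2.543549 → u ← 0.380160 + 0.08·(-2.543549) = 0.176676
s=0.160000, u=0.176676: f=-2.354309 → u ← 0.176676 + 0.08·(-2.354309) = -0.011669
s=0.240000, u=-0.011669: f=-2.179148 → u ← -0.011669 + 0.08·(-2.179148) = -0.186000
s=0.320000, u=-0.186000: f=-2.017020 → u ← -0.186000 + 0.08·(-2.017020) = -0.347362
u(0.4) ≈ -0.3474

-0.3474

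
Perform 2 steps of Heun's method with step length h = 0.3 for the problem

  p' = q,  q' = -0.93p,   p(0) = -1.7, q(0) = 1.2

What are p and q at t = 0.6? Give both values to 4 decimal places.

Heun on (p,q): k1 = f(t_n, state_n); k2 = f(t_n + h, state_n + h·k1); state_{n+1} = state_n + (h/2)·(k1 + k2).
0.000000: (-1.700000, 1.200000)
  k1 = (1.200000, 1.581000)
  predictor → (-1.340000, 1.674300)
  k2 = (1.674300, 1.246200)
  → (-1.268855, 1.624080)
0.300000: (-1.268855, 1.624080)
  k1 = (1.624080, 1.180035)
  predictor → (-0.781631, 1.978091)
  k2 = (1.978091, 0.726917)
  → (-0.728529, 1.910123)
(p(0.6), q(0.6)) ≈ (-0.7285, 1.9101)

-0.7285, 1.9101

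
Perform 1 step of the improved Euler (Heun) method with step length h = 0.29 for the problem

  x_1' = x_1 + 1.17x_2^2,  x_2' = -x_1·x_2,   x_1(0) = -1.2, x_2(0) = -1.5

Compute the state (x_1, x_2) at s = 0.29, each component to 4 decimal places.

Heun on (x_1,x_2): k1 = f(s_n, state_n); k2 = f(s_n + h, state_n + h·k1); state_{n+1} = state_n + (h/2)·(k1 + k2).
0.000000: (-1.200000, -1.500000)
  k1 = (1.432500, -1.800000)
  predictor → (-0.784575, -2.022000)
  k2 = (3.998951, -1.586411)
  → (-0.412440, -1.991030)
(x_1(0.29), x_2(0.29)) ≈ (-0.4124, -1.9910)

-0.4124, -1.9910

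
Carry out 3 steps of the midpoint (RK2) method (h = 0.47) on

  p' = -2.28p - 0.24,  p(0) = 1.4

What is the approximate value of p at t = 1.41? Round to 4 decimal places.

Midpoint: k1 = f(t_n, p_n); k2 = f(t_n + h/2, p_n + (h/2)·k1); p_{n+1} = p_n + h·k2.
t=0.000000, p=1.400000:
  k1 = f(0.000000, 1.400000) = -3.432000
  k2 = f(0.235000, 0.593480) = -1.593134
  p ← 1.400000 + 0.47·(-1.593134) = 0.651227
t=0.470000, p=0.651227:
  k1 = f(0.470000, 0.651227) = -1.724797
  k2 = f(0.705000, 0.245899) = -0.800651
  p ← 0.651227 + 0.47·(-0.800651) = 0.274921
t=0.940000, p=0.274921:
  k1 = f(0.940000, 0.274921) = -0.866820
  k2 = f(1.175000, 0.071218) = -0.402378
  p ← 0.274921 + 0.47·(-0.402378) = 0.085803
p(1.41) ≈ 0.0858

0.0858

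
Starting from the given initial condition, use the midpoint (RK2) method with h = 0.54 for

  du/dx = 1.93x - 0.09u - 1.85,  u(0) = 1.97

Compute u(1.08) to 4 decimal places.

0.9829

Midpoint: k1 = f(x_n, u_n); k2 = f(x_n + h/2, u_n + (h/2)·k1); u_{n+1} = u_n + h·k2.
x=0.000000, u=1.970000:
  k1 = f(0.000000, 1.970000) = -2.027300
  k2 = f(0.270000, 1.422629) = -1.456937
  u ← 1.970000 + 0.54·(-1.456937) = 1.183254
x=0.540000, u=1.183254:
  k1 = f(0.540000, 1.183254) = -0.914293
  k2 = f(0.810000, 0.936395) = -0.370976
  u ← 1.183254 + 0.54·(-0.370976) = 0.982927
u(1.08) ≈ 0.9829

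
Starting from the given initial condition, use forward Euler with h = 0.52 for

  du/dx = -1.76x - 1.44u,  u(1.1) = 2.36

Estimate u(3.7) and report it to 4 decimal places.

Euler: u_{n+1} = u_n + h·f(x_n, u_n).
x=1.100000, u=2.360000: f=-5.334400 → u ← 2.360000 + 0.52·(-5.334400) = -0.413888
x=1.620000, u=-0.413888: f=-2.255201 → u ← -0.413888 + 0.52·(-2.255201) = -1.586593
x=2.140000, u=-1.586593: f=-1.481707 → u ← -1.586593 + 0.52·(-1.481707) = -2.357080
x=2.660000, u=-2.357080: f=-1.287405 → u ← -2.357080 + 0.52·(-1.287405) = -3.026531
x=3.180000, u=-3.026531: f=-1.238596 → u ← -3.026531 + 0.52·(-1.238596) = -3.670600
u(3.7) ≈ -3.6706

-3.6706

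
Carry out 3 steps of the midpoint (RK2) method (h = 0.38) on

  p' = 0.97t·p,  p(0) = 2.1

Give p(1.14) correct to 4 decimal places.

3.8510

Midpoint: k1 = f(t_n, p_n); k2 = f(t_n + h/2, p_n + (h/2)·k1); p_{n+1} = p_n + h·k2.
t=0.000000, p=2.100000:
  k1 = f(0.000000, 2.100000) = 0.000000
  k2 = f(0.190000, 2.100000) = 0.387030
  p ← 2.100000 + 0.38·0.387030 = 2.247071
t=0.380000, p=2.247071:
  k1 = f(0.380000, 2.247071) = 0.828271
  k2 = f(0.570000, 2.404443) = 1.329416
  p ← 2.247071 + 0.38·1.329416 = 2.752250
t=0.760000, p=2.752250:
  k1 = f(0.760000, 2.752250) = 2.028958
  k2 = f(0.950000, 3.137752) = 2.891438
  p ← 2.752250 + 0.38·2.891438 = 3.850996
p(1.14) ≈ 3.8510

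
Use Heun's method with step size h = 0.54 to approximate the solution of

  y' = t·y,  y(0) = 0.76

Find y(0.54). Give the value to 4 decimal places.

0.8708

Heun: k1 = f(t_n, y_n); k2 = f(t_n + h, y_n + h·k1); y_{n+1} = y_n + (h/2)·(k1 + k2).
t=0.000000, y=0.760000:
  k1 = f(0.000000, 0.760000) = 0.000000
  k2 = f(0.540000, 0.760000) = 0.410400
  y ← 0.760000 + (0.54/2)·(0.000000 + 0.410400) = 0.870808
y(0.54) ≈ 0.8708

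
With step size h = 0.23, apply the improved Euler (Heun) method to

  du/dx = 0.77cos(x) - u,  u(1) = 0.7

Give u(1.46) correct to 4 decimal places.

Heun: k1 = f(x_n, u_n); k2 = f(x_n + h, u_n + h·k1); u_{n+1} = u_n + (h/2)·(k1 + k2).
x=1.000000, u=0.700000:
  k1 = f(1.000000, 0.700000) = -0.283967
  k2 = f(1.230000, 0.634688) = -0.377324
  u ← 0.700000 + (0.23/2)·(-0.283967 + (-0.377324)) = 0.623951
x=1.230000, u=0.623951:
  k1 = f(1.230000, 0.623951) = -0.366588
  k2 = f(1.460000, 0.539636) = -0.454497
  u ← 0.623951 + (0.23/2)·(-0.366588 + (-0.454497)) = 0.529527
u(1.46) ≈ 0.5295

0.5295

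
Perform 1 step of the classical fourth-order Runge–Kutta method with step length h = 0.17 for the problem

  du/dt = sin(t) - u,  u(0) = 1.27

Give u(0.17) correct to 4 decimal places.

1.0851

RK4: k1 = f(t_n, u_n); k2 = f(t_n + h/2, u_n + (h/2)·k1); k3 = f(t_n + h/2, u_n + (h/2)·k2); k4 = f(t_n + h, u_n + h·k3); u_{n+1} = u_n + (h/6)·(k1 + 2k2 + 2k3 + k4).
t=0.000000, u=1.270000:
  k1 = f(0.000000, 1.270000) = -1.270000
  k2 = f(0.085000, 1.162050) = -1.077152
  k3 = f(0.085000, 1.178442) = -1.093544
  k4 = f(0.170000, 1.084097) = -0.914915
  u ← 1.270000 + (0.17/6)·(k1 + 2k2 + 2k3 + k4) = 1.085088
u(0.17) ≈ 1.0851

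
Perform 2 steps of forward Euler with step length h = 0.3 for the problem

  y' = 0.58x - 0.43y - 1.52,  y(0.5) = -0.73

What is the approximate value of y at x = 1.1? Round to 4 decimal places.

Euler: y_{n+1} = y_n + h·f(x_n, y_n).
x=0.500000, y=-0.730000: f=-0.916100 → y ← -0.730000 + 0.3·(-0.916100) = -1.004830
x=0.800000, y=-1.004830: f=-0.623923 → y ← -1.004830 + 0.3·(-0.623923) = -1.192007
y(1.1) ≈ -1.1920

-1.1920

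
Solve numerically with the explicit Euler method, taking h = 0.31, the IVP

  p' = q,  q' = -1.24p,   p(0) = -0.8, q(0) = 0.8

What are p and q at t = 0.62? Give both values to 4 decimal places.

-0.2087, 1.3197

Euler on (p,q): p_{n+1} = p_n + h·p', q_{n+1} = q_n + h·q'.
0.000000: (-0.800000, 0.800000); f=(0.800000, 0.992000) → (-0.552000, 1.107520)
0.310000: (-0.552000, 1.107520); f=(1.107520, 0.684480) → (-0.208669, 1.319709)
(p(0.62), q(0.62)) ≈ (-0.2087, 1.3197)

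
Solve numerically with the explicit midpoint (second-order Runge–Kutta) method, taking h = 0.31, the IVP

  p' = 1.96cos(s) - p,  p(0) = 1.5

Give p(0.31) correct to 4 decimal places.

1.6132

Midpoint: k1 = f(s_n, p_n); k2 = f(s_n + h/2, p_n + (h/2)·k1); p_{n+1} = p_n + h·k2.
s=0.000000, p=1.500000:
  k1 = f(0.000000, 1.500000) = 0.460000
  k2 = f(0.155000, 1.571300) = 0.365203
  p ← 1.500000 + 0.31·0.365203 = 1.613213
p(0.31) ≈ 1.6132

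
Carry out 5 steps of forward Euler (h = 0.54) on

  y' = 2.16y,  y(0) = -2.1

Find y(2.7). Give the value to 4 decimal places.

Euler: y_{n+1} = y_n + h·f(t_n, y_n).
t=0.000000, y=-2.100000: f=-4.536000 → y ← -2.100000 + 0.54·(-4.536000) = -4.549440
t=0.540000, y=-4.549440: f=-9.826790 → y ← -4.549440 + 0.54·(-9.826790) = -9.855907
t=1.080000, y=-9.855907: f=-21.288759 → y ← -9.855907 + 0.54·(-21.288759) = -21.351837
t=1.620000, y=-21.351837: f=-46.119967 → y ← -21.351837 + 0.54·(-46.119967) = -46.256619
t=2.160000, y=-46.256619: f=-99.914296 → y ← -46.256619 + 0.54·(-99.914296) = -100.210339
y(2.7) ≈ -100.2103

-100.2103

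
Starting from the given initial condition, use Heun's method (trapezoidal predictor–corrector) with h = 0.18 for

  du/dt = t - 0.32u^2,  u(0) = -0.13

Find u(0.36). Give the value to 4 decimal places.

-0.0668

Heun: k1 = f(t_n, u_n); k2 = f(t_n + h, u_n + h·k1); u_{n+1} = u_n + (h/2)·(k1 + k2).
t=0.000000, u=-0.130000:
  k1 = f(0.000000, -0.130000) = -0.005408
  k2 = f(0.180000, -0.130973) = 0.174511
  u ← -0.130000 + (0.18/2)·(-0.005408 + 0.174511) = -0.114781
t=0.180000, u=-0.114781:
  k1 = f(0.180000, -0.114781) = 0.175784
  k2 = f(0.360000, -0.083140) = 0.357788
  u ← -0.114781 + (0.18/2)·(0.175784 + 0.357788) = -0.066759
u(0.36) ≈ -0.0668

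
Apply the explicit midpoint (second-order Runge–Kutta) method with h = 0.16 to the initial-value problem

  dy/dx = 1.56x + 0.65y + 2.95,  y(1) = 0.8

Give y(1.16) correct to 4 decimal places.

1.6666

Midpoint: k1 = f(x_n, y_n); k2 = f(x_n + h/2, y_n + (h/2)·k1); y_{n+1} = y_n + h·k2.
x=1.000000, y=0.800000:
  k1 = f(1.000000, 0.800000) = 5.030000
  k2 = f(1.080000, 1.202400) = 5.416360
  y ← 0.800000 + 0.16·5.416360 = 1.666618
y(1.16) ≈ 1.6666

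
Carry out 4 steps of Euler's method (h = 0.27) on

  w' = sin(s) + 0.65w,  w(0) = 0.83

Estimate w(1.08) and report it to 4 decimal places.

2.0430

Euler: w_{n+1} = w_n + h·f(s_n, w_n).
s=0.000000, w=0.830000: f=0.539500 → w ← 0.830000 + 0.27·0.539500 = 0.975665
s=0.270000, w=0.975665: f=0.900914 → w ← 0.975665 + 0.27·0.900914 = 1.218912
s=0.540000, w=1.218912: f=1.306429 → w ← 1.218912 + 0.27·1.306429 = 1.571647
s=0.810000, w=1.571647: f=1.745858 → w ← 1.571647 + 0.27·1.745858 = 2.043029
w(1.08) ≈ 2.0430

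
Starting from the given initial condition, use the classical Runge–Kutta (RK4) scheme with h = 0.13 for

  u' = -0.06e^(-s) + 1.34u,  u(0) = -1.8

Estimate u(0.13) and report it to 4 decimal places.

RK4: k1 = f(s_n, u_n); k2 = f(s_n + h/2, u_n + (h/2)·k1); k3 = f(s_n + h/2, u_n + (h/2)·k2); k4 = f(s_n + h, u_n + h·k3); u_{n+1} = u_n + (h/6)·(k1 + 2k2 + 2k3 + k4).
s=0.000000, u=-1.800000:
  k1 = f(0.000000, -1.800000) = -2.472000
  k2 = f(0.065000, -1.960680) = -2.683535
  k3 = f(0.065000, -1.974430) = -2.701960
  k4 = f(0.130000, -2.151255) = -2.935367
  u ← -1.800000 + (0.13/6)·(k1 + 2k2 + 2k3 + k4) = -2.150531
u(0.13) ≈ -2.1505

-2.1505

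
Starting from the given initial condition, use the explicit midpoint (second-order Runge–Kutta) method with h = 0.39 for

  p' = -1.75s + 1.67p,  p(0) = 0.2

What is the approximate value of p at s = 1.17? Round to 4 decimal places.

-0.9124

Midpoint: k1 = f(s_n, p_n); k2 = f(s_n + h/2, p_n + (h/2)·k1); p_{n+1} = p_n + h·k2.
s=0.000000, p=0.200000:
  k1 = f(0.000000, 0.200000) = 0.334000
  k2 = f(0.195000, 0.265130) = 0.101517
  p ← 0.200000 + 0.39·0.101517 = 0.239592
s=0.390000, p=0.239592:
  k1 = f(0.390000, 0.239592) = -0.282382
  k2 = f(0.585000, 0.184527) = -0.715590
  p ← 0.239592 + 0.39·(-0.715590) = -0.039488
s=0.780000, p=-0.039488:
  k1 = f(0.780000, -0.039488) = -1.430945
  k2 = f(0.975000, -0.318523) = -2.238183
  p ← -0.039488 + 0.39·(-2.238183) = -0.912380
p(1.17) ≈ -0.9124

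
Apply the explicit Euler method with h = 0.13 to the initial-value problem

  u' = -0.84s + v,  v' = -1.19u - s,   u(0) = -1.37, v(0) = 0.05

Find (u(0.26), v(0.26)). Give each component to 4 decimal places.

Euler on (u,v): u_{n+1} = u_n + h·u', v_{n+1} = v_n + h·v'.
0.000000: (-1.370000, 0.050000); f=(0.050000, 1.630300) → (-1.363500, 0.261939)
0.130000: (-1.363500, 0.261939); f=(0.152739, 1.492565) → (-1.343644, 0.455972)
(u(0.26), v(0.26)) ≈ (-1.3436, 0.4560)

-1.3436, 0.4560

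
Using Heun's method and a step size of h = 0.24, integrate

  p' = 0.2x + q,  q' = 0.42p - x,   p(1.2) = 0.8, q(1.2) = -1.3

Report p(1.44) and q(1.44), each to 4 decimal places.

0.5265, -1.5490

Heun on (p,q): k1 = f(x_n, state_n); k2 = f(x_n + h, state_n + h·k1); state_{n+1} = state_n + (h/2)·(k1 + k2).
1.200000: (0.800000, -1.300000)
  k1 = (-1.060000, -0.864000)
  predictor → (0.545600, -1.507360)
  k2 = (-1.219360, -1.210848)
  → (0.526477, -1.548982)
(p(1.44), q(1.44)) ≈ (0.5265, -1.5490)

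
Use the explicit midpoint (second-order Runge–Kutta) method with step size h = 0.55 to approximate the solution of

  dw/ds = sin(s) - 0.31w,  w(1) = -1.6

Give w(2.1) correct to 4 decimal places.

Midpoint: k1 = f(s_n, w_n); k2 = f(s_n + h/2, w_n + (h/2)·k1); w_{n+1} = w_n + h·k2.
s=1.000000, w=-1.600000:
  k1 = f(1.000000, -1.600000) = 1.337471
  k2 = f(1.275000, -1.232195) = 1.338551
  w ← -1.600000 + 0.55·1.338551 = -0.863797
s=1.550000, w=-0.863797:
  k1 = f(1.550000, -0.863797) = 1.267561
  k2 = f(1.825000, -0.515218) = 1.127581
  w ← -0.863797 + 0.55·1.127581 = -0.243627
w(2.1) ≈ -0.2436

-0.2436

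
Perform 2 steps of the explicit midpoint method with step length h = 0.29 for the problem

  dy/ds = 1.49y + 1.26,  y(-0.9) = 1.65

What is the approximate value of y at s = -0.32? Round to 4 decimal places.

Midpoint: k1 = f(s_n, y_n); k2 = f(s_n + h/2, y_n + (h/2)·k1); y_{n+1} = y_n + h·k2.
s=-0.900000, y=1.650000:
  k1 = f(-0.900000, 1.650000) = 3.718500
  k2 = f(-0.755000, 2.189182) = 4.521882
  y ← 1.650000 + 0.29·4.521882 = 2.961346
s=-0.610000, y=2.961346:
  k1 = f(-0.610000, 2.961346) = 5.672405
  k2 = f(-0.465000, 3.783845) = 6.897928
  y ← 2.961346 + 0.29·6.897928 = 4.961745
y(-0.32) ≈ 4.9617

4.9617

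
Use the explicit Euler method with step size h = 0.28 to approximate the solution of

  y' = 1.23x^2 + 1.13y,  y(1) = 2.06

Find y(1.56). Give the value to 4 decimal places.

Euler: y_{n+1} = y_n + h·f(x_n, y_n).
x=1.000000, y=2.060000: f=3.557800 → y ← 2.060000 + 0.28·3.557800 = 3.056184
x=1.280000, y=3.056184: f=5.468720 → y ← 3.056184 + 0.28·5.468720 = 4.587426
y(1.56) ≈ 4.5874

4.5874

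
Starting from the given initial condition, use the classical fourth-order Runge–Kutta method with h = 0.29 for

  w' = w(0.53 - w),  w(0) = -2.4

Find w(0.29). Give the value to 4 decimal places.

RK4: k1 = f(t_n, w_n); k2 = f(t_n + h/2, w_n + (h/2)·k1); k3 = f(t_n + h/2, w_n + (h/2)·k2); k4 = f(t_n + h, w_n + h·k3); w_{n+1} = w_n + (h/6)·(k1 + 2k2 + 2k3 + k4).
t=0.000000, w=-2.400000:
  k1 = f(0.000000, -2.400000) = -7.032000
  k2 = f(0.145000, -3.419640) = -13.506347
  k3 = f(0.145000, -4.358420) = -21.305790
  k4 = f(0.290000, -8.578679) = -78.140437
  w ← -2.400000 + (0.29/6)·(k1 + 2k2 + 2k3 + k4) = -9.881841
w(0.29) ≈ -9.8818

-9.8818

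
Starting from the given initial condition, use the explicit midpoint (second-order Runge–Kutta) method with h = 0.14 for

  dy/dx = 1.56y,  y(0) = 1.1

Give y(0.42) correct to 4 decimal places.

Midpoint: k1 = f(x_n, y_n); k2 = f(x_n + h/2, y_n + (h/2)·k1); y_{n+1} = y_n + h·k2.
x=0.000000, y=1.100000:
  k1 = f(0.000000, 1.100000) = 1.716000
  k2 = f(0.070000, 1.220120) = 1.903387
  y ← 1.100000 + 0.14·1.903387 = 1.366474
x=0.140000, y=1.366474:
  k1 = f(0.140000, 1.366474) = 2.131700
  k2 = f(0.210000, 1.515693) = 2.364481
  y ← 1.366474 + 0.14·2.364481 = 1.697502
x=0.280000, y=1.697502:
  k1 = f(0.280000, 1.697502) = 2.648102
  k2 = f(0.350000, 1.882869) = 2.937275
  y ← 1.697502 + 0.14·2.937275 = 2.108720
y(0.42) ≈ 2.1087

2.1087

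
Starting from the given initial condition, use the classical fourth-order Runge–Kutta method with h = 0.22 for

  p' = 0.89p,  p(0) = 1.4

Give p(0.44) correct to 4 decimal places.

RK4: k1 = f(t_n, p_n); k2 = f(t_n + h/2, p_n + (h/2)·k1); k3 = f(t_n + h/2, p_n + (h/2)·k2); k4 = f(t_n + h, p_n + h·k3); p_{n+1} = p_n + (h/6)·(k1 + 2k2 + 2k3 + k4).
t=0.000000, p=1.400000:
  k1 = f(0.000000, 1.400000) = 1.246000
  k2 = f(0.110000, 1.537060) = 1.367983
  k3 = f(0.110000, 1.550478) = 1.379926
  k4 = f(0.220000, 1.703584) = 1.516189
  p ← 1.400000 + (0.22/6)·(k1 + 2k2 + 2k3 + k4) = 1.702794
t=0.220000, p=1.702794:
  k1 = f(0.220000, 1.702794) = 1.515486
  k2 = f(0.330000, 1.869497) = 1.663852
  k3 = f(0.330000, 1.885817) = 1.678377
  k4 = f(0.440000, 2.072037) = 1.844113
  p ← 1.702794 + (0.22/6)·(k1 + 2k2 + 2k3 + k4) = 2.071076
p(0.44) ≈ 2.0711

2.0711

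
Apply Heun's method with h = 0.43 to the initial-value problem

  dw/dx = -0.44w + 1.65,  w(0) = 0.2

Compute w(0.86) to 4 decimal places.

1.3121

Heun: k1 = f(x_n, w_n); k2 = f(x_n + h, w_n + h·k1); w_{n+1} = w_n + (h/2)·(k1 + k2).
x=0.000000, w=0.200000:
  k1 = f(0.000000, 0.200000) = 1.562000
  k2 = f(0.430000, 0.871660) = 1.266470
  w ← 0.200000 + (0.43/2)·(1.562000 + 1.266470) = 0.808121
x=0.430000, w=0.808121:
  k1 = f(0.430000, 0.808121) = 1.294427
  k2 = f(0.860000, 1.364724) = 1.049521
  w ← 0.808121 + (0.43/2)·(1.294427 + 1.049521) = 1.312070
w(0.86) ≈ 1.3121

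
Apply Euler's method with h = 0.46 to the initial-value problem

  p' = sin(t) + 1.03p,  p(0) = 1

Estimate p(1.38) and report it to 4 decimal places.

Euler: p_{n+1} = p_n + h·f(t_n, p_n).
t=0.000000, p=1.000000: f=1.030000 → p ← 1.000000 + 0.46·1.030000 = 1.473800
t=0.460000, p=1.473800: f=1.961962 → p ← 1.473800 + 0.46·1.961962 = 2.376303
t=0.920000, p=2.376303: f=3.243193 → p ← 2.376303 + 0.46·3.243193 = 3.868171
p(1.38) ≈ 3.8682

3.8682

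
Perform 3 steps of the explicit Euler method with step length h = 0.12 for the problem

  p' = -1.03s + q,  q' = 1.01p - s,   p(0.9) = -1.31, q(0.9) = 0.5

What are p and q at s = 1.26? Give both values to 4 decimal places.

Euler on (p,q): p_{n+1} = p_n + h·p', q_{n+1} = q_n + h·q'.
0.900000: (-1.310000, 0.500000); f=(-0.427000, -2.223100) → (-1.361240, 0.233228)
1.020000: (-1.361240, 0.233228); f=(-0.817372, -2.394852) → (-1.459325, -0.054154)
1.140000: (-1.459325, -0.054154); f=(-1.228354, -2.613918) → (-1.606727, -0.367824)
(p(1.26), q(1.26)) ≈ (-1.6067, -0.3678)

-1.6067, -0.3678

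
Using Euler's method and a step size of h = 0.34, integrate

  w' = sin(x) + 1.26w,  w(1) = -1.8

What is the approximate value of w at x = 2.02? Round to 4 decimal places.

Euler: w_{n+1} = w_n + h·f(x_n, w_n).
x=1.000000, w=-1.800000: f=-1.426529 → w ← -1.800000 + 0.34·(-1.426529) = -2.285020
x=1.340000, w=-2.285020: f=-1.905640 → w ← -2.285020 + 0.34·(-1.905640) = -2.932938
x=1.680000, w=-2.932938: f=-2.701458 → w ← -2.932938 + 0.34·(-2.701458) = -3.851433
w(2.02) ≈ -3.8514

-3.8514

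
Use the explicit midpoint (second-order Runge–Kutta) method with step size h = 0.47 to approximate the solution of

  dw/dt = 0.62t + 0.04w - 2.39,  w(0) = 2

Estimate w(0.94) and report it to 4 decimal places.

0.0639

Midpoint: k1 = f(t_n, w_n); k2 = f(t_n + h/2, w_n + (h/2)·k1); w_{n+1} = w_n + h·k2.
t=0.000000, w=2.000000:
  k1 = f(0.000000, 2.000000) = -2.310000
  k2 = f(0.235000, 1.457150) = -2.186014
  w ← 2.000000 + 0.47·(-2.186014) = 0.972573
t=0.470000, w=0.972573:
  k1 = f(0.470000, 0.972573) = -2.059697
  k2 = f(0.705000, 0.488545) = -1.933358
  w ← 0.972573 + 0.47·(-1.933358) = 0.063895
w(0.94) ≈ 0.0639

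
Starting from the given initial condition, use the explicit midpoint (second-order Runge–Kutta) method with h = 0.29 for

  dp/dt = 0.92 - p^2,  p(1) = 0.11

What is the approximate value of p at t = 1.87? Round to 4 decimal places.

0.7060

Midpoint: k1 = f(t_n, p_n); k2 = f(t_n + h/2, p_n + (h/2)·k1); p_{n+1} = p_n + h·k2.
t=1.000000, p=0.110000:
  k1 = f(1.000000, 0.110000) = 0.907900
  k2 = f(1.145000, 0.241646) = 0.861607
  p ← 0.110000 + 0.29·0.861607 = 0.359866
t=1.290000, p=0.359866:
  k1 = f(1.290000, 0.359866) = 0.790496
  k2 = f(1.435000, 0.474488) = 0.694861
  p ← 0.359866 + 0.29·0.694861 = 0.561376
t=1.580000, p=0.561376:
  k1 = f(1.580000, 0.561376) = 0.604857
  k2 = f(1.725000, 0.649080) = 0.498695
  p ← 0.561376 + 0.29·0.498695 = 0.705997
p(1.87) ≈ 0.7060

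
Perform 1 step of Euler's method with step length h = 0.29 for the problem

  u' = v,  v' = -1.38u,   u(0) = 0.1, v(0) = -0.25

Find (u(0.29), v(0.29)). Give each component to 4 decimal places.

0.0275, -0.2900

Euler on (u,v): u_{n+1} = u_n + h·u', v_{n+1} = v_n + h·v'.
0.000000: (0.100000, -0.250000); f=(-0.250000, -0.138000) → (0.027500, -0.290020)
(u(0.29), v(0.29)) ≈ (0.0275, -0.2900)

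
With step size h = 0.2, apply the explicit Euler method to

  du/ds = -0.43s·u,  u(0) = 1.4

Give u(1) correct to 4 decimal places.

1.1733

Euler: u_{n+1} = u_n + h·f(s_n, u_n).
s=0.000000, u=1.400000: f=0.000000 → u ← 1.400000 + 0.2·0.000000 = 1.400000
s=0.200000, u=1.400000: f=-0.120400 → u ← 1.400000 + 0.2·(-0.120400) = 1.375920
s=0.400000, u=1.375920: f=-0.236658 → u ← 1.375920 + 0.2·(-0.236658) = 1.328588
s=0.600000, u=1.328588: f=-0.342776 → u ← 1.328588 + 0.2·(-0.342776) = 1.260033
s=0.800000, u=1.260033: f=-0.433451 → u ← 1.260033 + 0.2·(-0.433451) = 1.173343
u(1) ≈ 1.1733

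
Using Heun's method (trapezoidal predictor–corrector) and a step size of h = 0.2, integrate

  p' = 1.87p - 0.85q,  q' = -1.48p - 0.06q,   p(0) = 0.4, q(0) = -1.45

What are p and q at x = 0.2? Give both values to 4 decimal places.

0.8788, -1.6090

Heun on (p,q): k1 = f(x_n, state_n); k2 = f(x_n + h, state_n + h·k1); state_{n+1} = state_n + (h/2)·(k1 + k2).
0.000000: (0.400000, -1.450000)
  k1 = (1.980500, -0.505000)
  predictor → (0.796100, -1.551000)
  k2 = (2.807057, -1.085168)
  → (0.878756, -1.609017)
(p(0.2), q(0.2)) ≈ (0.8788, -1.6090)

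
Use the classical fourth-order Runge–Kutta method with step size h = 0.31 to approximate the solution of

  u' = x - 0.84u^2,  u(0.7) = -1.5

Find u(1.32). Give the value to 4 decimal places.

RK4: k1 = f(x_n, u_n); k2 = f(x_n + h/2, u_n + (h/2)·k1); k3 = f(x_n + h/2, u_n + (h/2)·k2); k4 = f(x_n + h, u_n + h·k3); u_{n+1} = u_n + (h/6)·(k1 + 2k2 + 2k3 + k4).
x=0.700000, u=-1.500000:
  k1 = f(0.700000, -1.500000) = -1.190000
  k2 = f(0.855000, -1.684450) = -1.528392
  k3 = f(0.855000, -1.736901) = -1.679133
  k4 = f(1.010000, -2.020531) = -2.419339
  u ← -1.500000 + (0.31/6)·(k1 + 2k2 + 2k3 + k4) = -2.017927
x=1.010000, u=-2.017927:
  k1 = f(1.010000, -2.017927) = -2.410504
  k2 = f(1.165000, -2.391555) = -3.639409
  k3 = f(1.165000, -2.582035) = -4.435200
  k4 = f(1.320000, -3.392839) = -8.349539
  u ← -2.017927 + (0.31/6)·(k1 + 2k2 + 2k3 + k4) = -3.408239
u(1.32) ≈ -3.4082

-3.4082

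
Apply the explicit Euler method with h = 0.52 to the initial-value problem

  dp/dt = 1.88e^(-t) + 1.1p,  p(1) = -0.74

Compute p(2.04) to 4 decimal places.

-1.0495

Euler: p_{n+1} = p_n + h·f(t_n, p_n).
t=1.000000, p=-0.740000: f=-0.122387 → p ← -0.740000 + 0.52·(-0.122387) = -0.803641
t=1.520000, p=-0.803641: f=-0.472827 → p ← -0.803641 + 0.52·(-0.472827) = -1.049511
p(2.04) ≈ -1.0495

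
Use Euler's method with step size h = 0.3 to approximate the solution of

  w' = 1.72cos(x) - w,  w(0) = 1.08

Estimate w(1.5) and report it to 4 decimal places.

Euler: w_{n+1} = w_n + h·f(x_n, w_n).
x=0.000000, w=1.080000: f=0.640000 → w ← 1.080000 + 0.3·0.640000 = 1.272000
x=0.300000, w=1.272000: f=0.371179 → w ← 1.272000 + 0.3·0.371179 = 1.383354
x=0.600000, w=1.383354: f=0.036224 → w ← 1.383354 + 0.3·0.036224 = 1.394221
x=0.900000, w=1.394221: f=-0.325052 → w ← 1.394221 + 0.3·(-0.325052) = 1.296705
x=1.200000, w=1.296705: f=-0.673450 → w ← 1.296705 + 0.3·(-0.673450) = 1.094670
w(1.5) ≈ 1.0947

1.0947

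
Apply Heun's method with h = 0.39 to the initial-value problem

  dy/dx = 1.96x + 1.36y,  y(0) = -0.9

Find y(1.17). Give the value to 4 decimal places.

-2.0007

Heun: k1 = f(x_n, y_n); k2 = f(x_n + h, y_n + h·k1); y_{n+1} = y_n + (h/2)·(k1 + k2).
x=0.000000, y=-0.900000:
  k1 = f(0.000000, -0.900000) = -1.224000
  k2 = f(0.390000, -1.377360) = -1.108810
  y ← -0.900000 + (0.39/2)·(-1.224000 + (-1.108810)) = -1.354898
x=0.390000, y=-1.354898:
  k1 = f(0.390000, -1.354898) = -1.078261
  k2 = f(0.780000, -1.775420) = -0.885771
  y ← -1.354898 + (0.39/2)·(-1.078261 + (-0.885771)) = -1.737884
x=0.780000, y=-1.737884:
  k1 = f(0.780000, -1.737884) = -0.834722
  k2 = f(1.170000, -2.063426) = -0.513059
  y ← -1.737884 + (0.39/2)·(-0.834722 + (-0.513059)) = -2.000701
y(1.17) ≈ -2.0007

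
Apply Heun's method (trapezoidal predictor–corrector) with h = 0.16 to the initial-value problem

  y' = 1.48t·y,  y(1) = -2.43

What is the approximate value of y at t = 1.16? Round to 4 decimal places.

-3.1305

Heun: k1 = f(t_n, y_n); k2 = f(t_n + h, y_n + h·k1); y_{n+1} = y_n + (h/2)·(k1 + k2).
t=1.000000, y=-2.430000:
  k1 = f(1.000000, -2.430000) = -3.596400
  k2 = f(1.160000, -3.005424) = -5.159712
  y ← -2.430000 + (0.16/2)·(-3.596400 + (-5.159712)) = -3.130489
y(1.16) ≈ -3.1305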